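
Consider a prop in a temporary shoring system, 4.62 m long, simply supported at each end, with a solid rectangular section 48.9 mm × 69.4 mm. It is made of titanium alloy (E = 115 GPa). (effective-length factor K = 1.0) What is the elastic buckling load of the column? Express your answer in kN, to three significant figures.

Buckling occurs about the weak axis: I_min = h·b³/12 with b = 48.9 mm (the shorter side).
I_min = 69.4×48.9³/12 = 6.762×10^5 mm⁴
I = 6.762×10^5 mm⁴ = 6.762×10^-7 m⁴
Effective length L_e = K·L = 1 × 4.62 = 4.620 m
P_cr = π²EI / L_e² = π² × 115×10⁹ × 6.762×10^-7 / 4.620² = 3.596×10^4 N

P_cr ≈ 36.0 kN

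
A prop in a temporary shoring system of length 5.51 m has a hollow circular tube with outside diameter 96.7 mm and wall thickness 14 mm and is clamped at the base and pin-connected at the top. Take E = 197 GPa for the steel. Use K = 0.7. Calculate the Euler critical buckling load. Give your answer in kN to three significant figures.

Inner diameter d_i = 96.7 − 2×14 = 68.70 mm
I = π(d_o⁴ − d_i⁴)/64 = π(96.7⁴ − 68.70⁴)/64 = 3.199×10^6 mm⁴
I = 3.199×10^6 mm⁴ = 3.199×10^-6 m⁴
Effective length L_e = K·L = 0.7 × 5.51 = 3.857 m
P_cr = π²EI / L_e² = π² × 197×10⁹ × 3.199×10^-6 / 3.857² = 4.181×10^5 N

P_cr ≈ 418 kN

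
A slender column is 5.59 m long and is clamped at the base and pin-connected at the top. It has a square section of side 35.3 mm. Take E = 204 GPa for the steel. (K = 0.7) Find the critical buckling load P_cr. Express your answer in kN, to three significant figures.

I = a⁴/12 = 35.3⁴/12 = 1.294×10^5 mm⁴
I = 1.294×10^5 mm⁴ = 1.294×10^-7 m⁴
Effective length L_e = K·L = 0.7 × 5.59 = 3.913 m
P_cr = π²EI / L_e² = π² × 204×10⁹ × 1.294×10^-7 / 3.913² = 1.701×10^4 N

P_cr ≈ 17.0 kN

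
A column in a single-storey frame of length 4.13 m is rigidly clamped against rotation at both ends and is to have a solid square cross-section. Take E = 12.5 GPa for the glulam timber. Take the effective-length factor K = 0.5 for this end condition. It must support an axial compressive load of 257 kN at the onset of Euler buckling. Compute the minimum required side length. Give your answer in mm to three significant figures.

L_e = K·L = 0.5 × 4.13 = 2.065 m
Required I = P_cr·L_e²/(π²E) = 2.570×10^5 × 2.065² / (π² × 1.25×10^10) = 8.883×10^-6 m⁴
I_req = 8.883×10^6 mm⁴
Solid square: I = a⁴/12  ⇒  a = (12I)^(1/4) = (12×8.883×10^6)^(1/4) = 102 mm

a ≈ 102 mm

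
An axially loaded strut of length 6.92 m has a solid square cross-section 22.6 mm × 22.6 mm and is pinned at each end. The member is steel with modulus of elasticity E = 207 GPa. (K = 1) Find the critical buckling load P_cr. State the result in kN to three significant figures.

I = a⁴/12 = 22.6⁴/12 = 2.174×10^4 mm⁴
I = 2.174×10^4 mm⁴ = 2.174×10^-8 m⁴
Effective length L_e = K·L = 1 × 6.92 = 6.920 m
P_cr = π²EI / L_e² = π² × 207×10⁹ × 2.174×10^-8 / 6.920² = 927.5 N

P_cr ≈ 0.927 kN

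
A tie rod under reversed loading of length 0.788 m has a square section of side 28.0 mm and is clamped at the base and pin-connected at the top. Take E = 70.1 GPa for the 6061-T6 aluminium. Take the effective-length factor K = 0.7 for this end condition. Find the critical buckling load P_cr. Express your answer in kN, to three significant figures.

P_cr ≈ 116 kN

I = a⁴/12 = 28.0⁴/12 = 5.122×10^4 mm⁴
I = 5.122×10^4 mm⁴ = 5.122×10^-8 m⁴
Effective length L_e = K·L = 0.7 × 0.788 = 0.5516 m
P_cr = π²EI / L_e² = π² × 70.1×10⁹ × 5.122×10^-8 / 0.5516² = 1.165×10^5 N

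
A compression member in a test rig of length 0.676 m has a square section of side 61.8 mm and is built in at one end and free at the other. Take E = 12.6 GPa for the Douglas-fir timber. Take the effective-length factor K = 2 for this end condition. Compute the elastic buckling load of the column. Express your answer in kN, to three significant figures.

P_cr ≈ 82.7 kN

I = a⁴/12 = 61.8⁴/12 = 1.216×10^6 mm⁴
I = 1.216×10^6 mm⁴ = 1.216×10^-6 m⁴
Effective length L_e = K·L = 2 × 0.676 = 1.352 m
P_cr = π²EI / L_e² = π² × 12.6×10⁹ × 1.216×10^-6 / 1.352² = 8.270×10^4 N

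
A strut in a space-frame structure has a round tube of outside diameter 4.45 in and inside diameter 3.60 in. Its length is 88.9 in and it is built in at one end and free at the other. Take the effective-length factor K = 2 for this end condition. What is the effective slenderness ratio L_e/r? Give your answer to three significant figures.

d_o = 4.45 in, d_i = 3.60 in
I = π(d_o⁴ − d_i⁴)/64 = π(4.45⁴ − 3.600⁴)/64 = 11.00 in⁴
A = 5.374 in²;  r_min = √(I/A) = √(11.00/5.374) = 1.431 in
L_e = K·L = 2 × 88.9 = 177.8 in
λ = L_e / r_min = 177.80 / 1.431 = 124

λ ≈ 124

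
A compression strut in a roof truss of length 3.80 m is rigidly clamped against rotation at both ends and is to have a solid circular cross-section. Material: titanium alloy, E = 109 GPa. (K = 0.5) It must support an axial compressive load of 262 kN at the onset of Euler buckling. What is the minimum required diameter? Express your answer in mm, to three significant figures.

L_e = K·L = 0.5 × 3.80 = 1.900 m
Required I = P_cr·L_e²/(π²E) = 2.620×10^5 × 1.900² / (π² × 1.09×10^11) = 8.792×10^-7 m⁴
I_req = 8.792×10^5 mm⁴
Solid circle: I = πd⁴/64  ⇒  d = (64I/π)^(1/4) = (64×8.792×10^5/π)^(1/4) = 65.1 mm

d ≈ 65.1 mm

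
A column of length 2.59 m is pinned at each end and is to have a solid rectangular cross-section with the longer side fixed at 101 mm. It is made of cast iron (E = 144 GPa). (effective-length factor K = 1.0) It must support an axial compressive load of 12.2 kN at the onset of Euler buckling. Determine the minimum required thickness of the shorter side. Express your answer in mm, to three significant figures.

b ≈ 19.0 mm

L_e = K·L = 1 × 2.59 = 2.590 m
Required I = P_cr·L_e²/(π²E) = 1.220×10^4 × 2.590² / (π² × 1.44×10^11) = 5.758×10^-8 m⁴
I_req = 5.758×10^4 mm⁴
Rectangle, weak axis: I_min = h·b³/12 with h = 101 mm fixed  ⇒  b = (12I/h)^(1/3) = 19.0 mm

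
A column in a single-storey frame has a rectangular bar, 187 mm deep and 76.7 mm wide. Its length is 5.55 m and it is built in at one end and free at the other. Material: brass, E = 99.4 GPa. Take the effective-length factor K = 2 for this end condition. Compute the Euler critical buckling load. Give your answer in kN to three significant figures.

Buckling occurs about the weak axis: I_min = h·b³/12 with b = 76.7 mm (the shorter side).
I_min = 187×76.7³/12 = 7.031×10^6 mm⁴
I = 7.031×10^6 mm⁴ = 7.031×10^-6 m⁴
Effective length L_e = K·L = 2 × 5.55 = 11.10 m
P_cr = π²EI / L_e² = π² × 99.4×10⁹ × 7.031×10^-6 / 11.10² = 5.599×10^4 N

P_cr ≈ 56.0 kN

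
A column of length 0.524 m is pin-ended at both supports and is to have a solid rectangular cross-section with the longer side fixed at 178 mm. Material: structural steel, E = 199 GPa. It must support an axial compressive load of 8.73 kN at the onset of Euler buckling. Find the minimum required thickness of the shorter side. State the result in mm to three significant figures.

b ≈ 4.35 mm

L_e = K·L = 1 × 0.524 = 0.5240 m
Required I = P_cr·L_e²/(π²E) = 8.730×10^3 × 0.5240² / (π² × 1.99×10^11) = 1.220×10^-9 m⁴
I_req = 1.220×10^3 mm⁴
Rectangle, weak axis: I_min = h·b³/12 with h = 178 mm fixed  ⇒  b = (12I/h)^(1/3) = 4.35 mm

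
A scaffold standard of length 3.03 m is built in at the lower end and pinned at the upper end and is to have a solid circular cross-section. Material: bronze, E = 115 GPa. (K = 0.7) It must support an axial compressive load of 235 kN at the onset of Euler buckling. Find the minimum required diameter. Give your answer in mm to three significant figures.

L_e = K·L = 0.7 × 3.03 = 2.121 m
Required I = P_cr·L_e²/(π²E) = 2.350×10^5 × 2.121² / (π² × 1.15×10^11) = 9.314×10^-7 m⁴
I_req = 9.314×10^5 mm⁴
Solid circle: I = πd⁴/64  ⇒  d = (64I/π)^(1/4) = (64×9.314×10^5/π)^(1/4) = 66.0 mm

d ≈ 66.0 mm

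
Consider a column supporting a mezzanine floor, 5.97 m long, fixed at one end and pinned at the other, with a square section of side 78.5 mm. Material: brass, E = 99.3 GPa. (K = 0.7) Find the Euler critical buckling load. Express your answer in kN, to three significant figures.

P_cr ≈ 178 kN

I = a⁴/12 = 78.5⁴/12 = 3.164×10^6 mm⁴
I = 3.164×10^6 mm⁴ = 3.164×10^-6 m⁴
Effective length L_e = K·L = 0.7 × 5.97 = 4.179 m
P_cr = π²EI / L_e² = π² × 99.3×10⁹ × 3.164×10^-6 / 4.179² = 1.776×10^5 N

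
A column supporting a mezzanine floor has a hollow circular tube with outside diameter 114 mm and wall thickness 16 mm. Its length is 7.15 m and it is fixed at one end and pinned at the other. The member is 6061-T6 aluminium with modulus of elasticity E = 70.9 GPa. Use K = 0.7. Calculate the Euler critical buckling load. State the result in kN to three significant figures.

P_cr ≈ 170 kN

Inner diameter d_i = 114 − 2×16 = 82.00 mm
I = π(d_o⁴ − d_i⁴)/64 = π(114⁴ − 82.00⁴)/64 = 6.071×10^6 mm⁴
I = 6.071×10^6 mm⁴ = 6.071×10^-6 m⁴
Effective length L_e = K·L = 0.7 × 7.15 = 5.005 m
P_cr = π²EI / L_e² = π² × 70.9×10⁹ × 6.071×10^-6 / 5.005² = 1.696×10^5 N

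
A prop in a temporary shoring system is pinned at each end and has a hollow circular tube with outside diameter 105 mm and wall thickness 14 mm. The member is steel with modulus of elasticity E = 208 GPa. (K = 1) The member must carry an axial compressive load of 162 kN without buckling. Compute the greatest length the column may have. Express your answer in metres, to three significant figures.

L_max ≈ 7.33 m

Inner diameter d_i = 105 − 2×14 = 77.00 mm
I = π(d_o⁴ − d_i⁴)/64 = π(105⁴ − 77.00⁴)/64 = 4.241×10^6 mm⁴
I = 4.241×10^-6 m⁴
At the buckling limit P_cr = P = 1.620×10^5 N
From P_cr = π²EI/(K·L)²:  L = (1/K)·√(π²EI/P_cr) = (1/1)·√(π²×2.08×10^11×4.241×10^-6/1.620×10^5)
L = 7.33 m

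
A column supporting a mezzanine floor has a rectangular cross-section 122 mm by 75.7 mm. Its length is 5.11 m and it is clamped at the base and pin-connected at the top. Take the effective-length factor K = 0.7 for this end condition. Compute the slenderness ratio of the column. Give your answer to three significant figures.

Buckling occurs about the weak axis: I_min = h·b³/12 with b = 75.7 mm (the shorter side).
I_min = 122×75.7³/12 = 4.410×10^6 mm⁴
A = 9.235×10^3 mm²;  r_min = √(I/A) = √(4.410×10^6/9.235×10^3) = 21.85 mm
L_e = K·L = 0.7 × 5.11 m = 3.577 m = 3577.0 mm
λ = L_e / r_min = 3577.0 / 21.85 = 164

λ ≈ 164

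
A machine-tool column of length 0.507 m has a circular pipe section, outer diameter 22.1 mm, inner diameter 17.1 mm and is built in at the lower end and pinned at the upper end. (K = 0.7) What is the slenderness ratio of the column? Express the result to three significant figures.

d_o = 22.1 mm, d_i = 17.1 mm
I = π(d_o⁴ − d_i⁴)/64 = π(22.1⁴ − 17.10⁴)/64 = 7.512×10^3 mm⁴
A = 153.9 mm²;  r_min = √(I/A) = √(7.512×10^3/153.9) = 6.986 mm
L_e = K·L = 0.7 × 0.507 m = 0.3549 m = 354.90 mm
λ = L_e / r_min = 354.90 / 6.986 = 50.8

λ ≈ 50.8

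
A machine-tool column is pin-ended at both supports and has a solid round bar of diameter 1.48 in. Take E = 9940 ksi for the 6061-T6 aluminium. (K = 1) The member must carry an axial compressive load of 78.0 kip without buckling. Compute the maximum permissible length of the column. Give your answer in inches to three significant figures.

I = πd⁴/64 = π×1.48⁴/64 = 0.2355 in⁴
At the buckling limit P_cr = P = 7.800×10^4 lb
From P_cr = π²EI/(K·L)²:  L = (1/K)·√(π²EI/P_cr) = (1/1)·√(π²×9.94×10^6×0.2355/7.800×10^4)
L = 17.2 in

L_max ≈ 17.2 in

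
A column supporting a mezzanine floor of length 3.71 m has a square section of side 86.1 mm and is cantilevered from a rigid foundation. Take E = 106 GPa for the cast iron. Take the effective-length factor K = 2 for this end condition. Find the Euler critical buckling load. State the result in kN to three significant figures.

P_cr ≈ 87.0 kN

I = a⁴/12 = 86.1⁴/12 = 4.580×10^6 mm⁴
I = 4.580×10^6 mm⁴ = 4.580×10^-6 m⁴
Effective length L_e = K·L = 2 × 3.71 = 7.420 m
P_cr = π²EI / L_e² = π² × 106×10⁹ × 4.580×10^-6 / 7.420² = 8.702×10^4 N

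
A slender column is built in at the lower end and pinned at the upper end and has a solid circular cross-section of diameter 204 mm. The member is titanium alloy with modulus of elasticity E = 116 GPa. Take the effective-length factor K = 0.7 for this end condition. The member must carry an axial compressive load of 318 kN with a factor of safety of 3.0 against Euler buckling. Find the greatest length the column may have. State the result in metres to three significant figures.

I = πd⁴/64 = π×204⁴/64 = 8.501×10^7 mm⁴
I = 8.501×10^-5 m⁴
Required critical load P_cr = n·P = 3.0 × 318 = 954.0 kN = 9.540×10^5 N
From P_cr = π²EI/(K·L)²:  L = (1/K)·√(π²EI/P_cr) = (1/0.7)·√(π²×1.16×10^11×8.501×10^-5/9.540×10^5)
L = 14.4 m

L_max ≈ 14.4 m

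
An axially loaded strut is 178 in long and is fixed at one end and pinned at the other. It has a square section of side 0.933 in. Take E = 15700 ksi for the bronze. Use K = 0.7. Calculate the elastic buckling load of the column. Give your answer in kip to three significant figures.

P_cr ≈ 0.630 kip

I = a⁴/12 = 0.933⁴/12 = 6.315×10^-2 in⁴
Effective length L_e = K·L = 0.7 × 178 = 124.6 in
P_cr = π²EI / L_e² = π² × 15700×10³ × 6.315×10^-2 / 124.6² = 630.2 lb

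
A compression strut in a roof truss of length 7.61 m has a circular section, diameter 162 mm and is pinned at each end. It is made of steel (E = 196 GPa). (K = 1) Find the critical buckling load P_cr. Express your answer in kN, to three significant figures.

P_cr ≈ 1130 kN

I = πd⁴/64 = π×162⁴/64 = 3.381×10^7 mm⁴
I = 3.381×10^7 mm⁴ = 3.381×10^-5 m⁴
Effective length L_e = K·L = 1 × 7.61 = 7.610 m
P_cr = π²EI / L_e² = π² × 196×10⁹ × 3.381×10^-5 / 7.610² = 1.129×10^6 N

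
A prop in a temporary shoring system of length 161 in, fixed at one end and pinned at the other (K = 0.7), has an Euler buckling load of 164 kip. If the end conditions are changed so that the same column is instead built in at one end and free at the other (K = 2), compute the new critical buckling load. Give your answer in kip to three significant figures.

P_cr ≈ 20.1 kip

P_cr ∝ 1/K², so P_cr,new = P_cr,old × (K_old/K_new)² = 164 × (0.7/2)²
= 164 × 0.1225 = 20.1 kip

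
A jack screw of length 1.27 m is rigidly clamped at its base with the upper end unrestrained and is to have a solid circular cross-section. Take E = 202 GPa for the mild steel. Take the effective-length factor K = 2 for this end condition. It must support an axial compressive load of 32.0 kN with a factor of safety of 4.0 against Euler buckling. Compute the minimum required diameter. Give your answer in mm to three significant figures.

Required P_cr = n·P = 4.0 × 32.0 = 128.0 kN
L_e = K·L = 2 × 1.27 = 2.540 m
Required I = P_cr·L_e²/(π²E) = 1.280×10^5 × 2.540² / (π² × 2.02×10^11) = 4.142×10^-7 m⁴
I_req = 4.142×10^5 mm⁴
Solid circle: I = πd⁴/64  ⇒  d = (64I/π)^(1/4) = (64×4.142×10^5/π)^(1/4) = 53.9 mm

d ≈ 53.9 mm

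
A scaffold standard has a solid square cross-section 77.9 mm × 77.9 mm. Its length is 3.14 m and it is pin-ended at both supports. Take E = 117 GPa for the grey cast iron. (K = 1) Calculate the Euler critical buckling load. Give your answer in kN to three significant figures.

P_cr ≈ 359 kN

I = a⁴/12 = 77.9⁴/12 = 3.069×10^6 mm⁴
I = 3.069×10^6 mm⁴ = 3.069×10^-6 m⁴
Effective length L_e = K·L = 1 × 3.14 = 3.140 m
P_cr = π²EI / L_e² = π² × 117×10⁹ × 3.069×10^-6 / 3.140² = 3.594×10^5 N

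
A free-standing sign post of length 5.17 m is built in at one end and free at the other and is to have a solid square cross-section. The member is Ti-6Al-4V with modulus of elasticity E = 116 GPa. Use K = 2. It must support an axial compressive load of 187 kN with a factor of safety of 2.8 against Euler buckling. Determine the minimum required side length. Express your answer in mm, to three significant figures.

Required P_cr = n·P = 2.8 × 187 = 523.6 kN
L_e = K·L = 2 × 5.17 = 10.34 m
Required I = P_cr·L_e²/(π²E) = 5.236×10^5 × 10.34² / (π² × 1.16×10^11) = 4.890×10^-5 m⁴
I_req = 4.890×10^7 mm⁴
Solid square: I = a⁴/12  ⇒  a = (12I)^(1/4) = (12×4.890×10^7)^(1/4) = 156 mm

a ≈ 156 mm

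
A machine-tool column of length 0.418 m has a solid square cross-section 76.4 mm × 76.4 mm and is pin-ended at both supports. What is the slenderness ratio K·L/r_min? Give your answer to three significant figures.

λ ≈ 19.0

I = a⁴/12 = 76.4⁴/12 = 2.839×10^6 mm⁴
A = 5.837×10^3 mm²;  r_min = √(I/A) = √(2.839×10^6/5.837×10^3) = 22.05 mm
L_e = K·L = 1 × 0.418 m = 0.4180 m = 418.00 mm
λ = L_e / r_min = 418.00 / 22.05 = 19.0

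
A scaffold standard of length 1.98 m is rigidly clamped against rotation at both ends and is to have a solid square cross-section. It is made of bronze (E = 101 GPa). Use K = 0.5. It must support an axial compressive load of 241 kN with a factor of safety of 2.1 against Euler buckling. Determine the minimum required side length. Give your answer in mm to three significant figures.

Required P_cr = n·P = 2.1 × 241 = 506.1 kN
L_e = K·L = 0.5 × 1.98 = 0.9900 m
Required I = P_cr·L_e²/(π²E) = 5.061×10^5 × 0.9900² / (π² × 1.01×10^11) = 4.976×10^-7 m⁴
I_req = 4.976×10^5 mm⁴
Solid square: I = a⁴/12  ⇒  a = (12I)^(1/4) = (12×4.976×10^5)^(1/4) = 49.4 mm

a ≈ 49.4 mm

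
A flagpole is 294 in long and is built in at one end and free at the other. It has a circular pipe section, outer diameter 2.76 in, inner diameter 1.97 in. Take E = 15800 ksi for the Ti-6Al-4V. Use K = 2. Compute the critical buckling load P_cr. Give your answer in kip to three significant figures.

P_cr ≈ 0.951 kip

d_o = 2.76 in, d_i = 1.97 in
I = π(d_o⁴ − d_i⁴)/64 = π(2.76⁴ − 1.970⁴)/64 = 2.109 in⁴
Effective length L_e = K·L = 2 × 294 = 588.0 in
P_cr = π²EI / L_e² = π² × 15800×10³ × 2.109 / 588.0² = 951.3 lb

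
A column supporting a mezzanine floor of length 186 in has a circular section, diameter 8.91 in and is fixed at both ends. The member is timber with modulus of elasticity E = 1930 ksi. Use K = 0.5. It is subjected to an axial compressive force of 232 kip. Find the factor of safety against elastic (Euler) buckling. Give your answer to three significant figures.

I = πd⁴/64 = π×8.91⁴/64 = 309.4 in⁴
Effective length L_e = K·L = 0.5 × 186 = 93.00 in
P_cr = π²EI / L_e² = π² × 1930×10³ × 309.4 / 93.00² = 6.814×10^5 lb
Factor of safety n = P_cr / P = 681.35 / 232 = 2.94

n ≈ 2.94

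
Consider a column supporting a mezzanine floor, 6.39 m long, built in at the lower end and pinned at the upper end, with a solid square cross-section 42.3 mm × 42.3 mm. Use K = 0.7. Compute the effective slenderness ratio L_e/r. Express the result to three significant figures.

λ ≈ 366

For a square r = a/√12 = 42.3/√12 = 12.21 mm
L_e = K·L = 0.7 × 6.39 m = 4.473 m = 4473.0 mm
λ = L_e / r_min = 4473.0 / 12.21 = 366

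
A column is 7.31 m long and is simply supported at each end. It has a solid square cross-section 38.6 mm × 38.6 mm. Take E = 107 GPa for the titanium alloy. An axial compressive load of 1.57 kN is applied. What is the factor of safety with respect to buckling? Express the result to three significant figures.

n ≈ 2.33

I = a⁴/12 = 38.6⁴/12 = 1.850×10^5 mm⁴
I = 1.850×10^5 mm⁴ = 1.850×10^-7 m⁴
Effective length L_e = K·L = 1 × 7.31 = 7.310 m
P_cr = π²EI / L_e² = π² × 107×10⁹ × 1.850×10^-7 / 7.310² = 3.656×10^3 N
Factor of safety n = P_cr / P = 3.6561 / 1.57 = 2.33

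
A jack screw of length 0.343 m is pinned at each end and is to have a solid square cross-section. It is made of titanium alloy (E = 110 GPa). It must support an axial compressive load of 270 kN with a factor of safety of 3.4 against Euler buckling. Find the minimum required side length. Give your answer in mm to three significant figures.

Required P_cr = n·P = 3.4 × 270 = 918.0 kN
L_e = K·L = 1 × 0.343 = 0.3430 m
Required I = P_cr·L_e²/(π²E) = 9.180×10^5 × 0.3430² / (π² × 1.10×10^11) = 9.948×10^-8 m⁴
I_req = 9.948×10^4 mm⁴
Solid square: I = a⁴/12  ⇒  a = (12I)^(1/4) = (12×9.948×10^4)^(1/4) = 33.1 mm

a ≈ 33.1 mm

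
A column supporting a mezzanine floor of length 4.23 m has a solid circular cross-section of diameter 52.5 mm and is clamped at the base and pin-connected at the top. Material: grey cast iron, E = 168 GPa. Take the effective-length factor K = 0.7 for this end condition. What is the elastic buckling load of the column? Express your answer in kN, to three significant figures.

P_cr ≈ 70.5 kN

I = πd⁴/64 = π×52.5⁴/64 = 3.729×10^5 mm⁴
I = 3.729×10^5 mm⁴ = 3.729×10^-7 m⁴
Effective length L_e = K·L = 0.7 × 4.23 = 2.961 m
P_cr = π²EI / L_e² = π² × 168×10⁹ × 3.729×10^-7 / 2.961² = 7.052×10^4 N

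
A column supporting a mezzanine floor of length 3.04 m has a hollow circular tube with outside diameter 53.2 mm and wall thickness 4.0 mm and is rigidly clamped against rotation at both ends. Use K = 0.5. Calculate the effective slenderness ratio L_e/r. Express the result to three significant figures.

Inner diameter d_i = 53.2 − 2×4.0 = 45.20 mm
I = π(d_o⁴ − d_i⁴)/64 = π(53.2⁴ − 45.20⁴)/64 = 1.883×10^5 mm⁴
A = 618.3 mm²;  r_min = √(I/A) = √(1.883×10^5/618.3) = 17.45 mm
L_e = K·L = 0.5 × 3.04 m = 1.520 m = 1520.0 mm
λ = L_e / r_min = 1520.0 / 17.45 = 87.1

λ ≈ 87.1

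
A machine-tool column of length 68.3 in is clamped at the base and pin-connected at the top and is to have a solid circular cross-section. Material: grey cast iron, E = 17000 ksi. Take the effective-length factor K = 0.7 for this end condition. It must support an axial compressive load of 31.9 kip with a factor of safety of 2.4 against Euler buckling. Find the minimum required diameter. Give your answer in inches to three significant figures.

Required P_cr = n·P = 2.4 × 31.9 = 76.56 kip
L_e = K·L = 0.7 × 68.3 = 47.81 in
Required I = P_cr·L_e²/(π²E) = 7.656×10^4 × 47.81² / (π² × 1.70×10^7) = 1.043 in⁴
Solid circle: I = πd⁴/64  ⇒  d = (64I/π)^(1/4) = (64×1.043/π)^(1/4) = 2.15 in

d ≈ 2.15 in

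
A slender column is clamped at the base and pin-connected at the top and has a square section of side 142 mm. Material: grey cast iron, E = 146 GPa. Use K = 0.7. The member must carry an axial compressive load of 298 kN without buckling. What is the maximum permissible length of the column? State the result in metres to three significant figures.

L_max ≈ 18.3 m

I = a⁴/12 = 142⁴/12 = 3.388×10^7 mm⁴
I = 3.388×10^-5 m⁴
At the buckling limit P_cr = P = 2.980×10^5 N
From P_cr = π²EI/(K·L)²:  L = (1/K)·√(π²EI/P_cr) = (1/0.7)·√(π²×1.46×10^11×3.388×10^-5/2.980×10^5)
L = 18.3 m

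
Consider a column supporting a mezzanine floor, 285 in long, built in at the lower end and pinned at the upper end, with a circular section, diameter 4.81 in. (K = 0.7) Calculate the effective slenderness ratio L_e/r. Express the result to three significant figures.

For a solid circle r = d/4 = 4.81/4 = 1.202 in
L_e = K·L = 0.7 × 285 = 199.5 in
λ = L_e / r_min = 199.50 / 1.202 = 166

λ ≈ 166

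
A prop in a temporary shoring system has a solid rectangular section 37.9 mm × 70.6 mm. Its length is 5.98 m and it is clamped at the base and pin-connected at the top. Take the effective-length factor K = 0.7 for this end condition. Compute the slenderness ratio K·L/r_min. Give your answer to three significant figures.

Buckling occurs about the weak axis: I_min = h·b³/12 with b = 37.9 mm (the shorter side).
I_min = 70.6×37.9³/12 = 3.203×10^5 mm⁴
A = 2.676×10^3 mm²;  r_min = √(I/A) = √(3.203×10^5/2.676×10^3) = 10.94 mm
L_e = K·L = 0.7 × 5.98 m = 4.186 m = 4186.0 mm
λ = L_e / r_min = 4186.0 / 10.94 = 383

λ ≈ 383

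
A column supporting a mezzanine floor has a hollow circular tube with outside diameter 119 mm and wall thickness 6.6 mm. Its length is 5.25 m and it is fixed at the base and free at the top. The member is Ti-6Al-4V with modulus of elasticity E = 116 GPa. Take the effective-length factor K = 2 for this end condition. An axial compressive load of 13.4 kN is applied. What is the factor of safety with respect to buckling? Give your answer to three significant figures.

Inner diameter d_i = 119 − 2×6.6 = 105.8 mm
I = π(d_o⁴ − d_i⁴)/64 = π(119⁴ − 105.8⁴)/64 = 3.693×10^6 mm⁴
I = 3.693×10^6 mm⁴ = 3.693×10^-6 m⁴
Effective length L_e = K·L = 2 × 5.25 = 10.50 m
P_cr = π²EI / L_e² = π² × 116×10⁹ × 3.693×10^-6 / 10.50² = 3.835×10^4 N
Factor of safety n = P_cr / P = 38.351 / 13.4 = 2.86

n ≈ 2.86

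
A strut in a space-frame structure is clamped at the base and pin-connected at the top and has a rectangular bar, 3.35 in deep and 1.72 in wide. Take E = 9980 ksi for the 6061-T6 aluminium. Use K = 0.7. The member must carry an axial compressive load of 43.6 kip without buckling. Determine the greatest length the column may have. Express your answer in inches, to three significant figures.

Buckling occurs about the weak axis: I_min = h·b³/12 with b = 1.72 in (the shorter side).
I_min = 3.35×1.72³/12 = 1.421 in⁴
At the buckling limit P_cr = P = 4.360×10^4 lb
From P_cr = π²EI/(K·L)²:  L = (1/K)·√(π²EI/P_cr) = (1/0.7)·√(π²×9.98×10^6×1.421/4.360×10^4)
L = 80.9 in

L_max ≈ 80.9 in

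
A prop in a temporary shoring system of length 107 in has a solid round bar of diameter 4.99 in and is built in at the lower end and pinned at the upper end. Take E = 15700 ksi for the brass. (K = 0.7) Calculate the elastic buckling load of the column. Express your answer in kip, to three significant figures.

P_cr ≈ 841 kip

I = πd⁴/64 = π×4.99⁴/64 = 30.43 in⁴
Effective length L_e = K·L = 0.7 × 107 = 74.90 in
P_cr = π²EI / L_e² = π² × 15700×10³ × 30.43 / 74.90² = 8.406×10^5 lb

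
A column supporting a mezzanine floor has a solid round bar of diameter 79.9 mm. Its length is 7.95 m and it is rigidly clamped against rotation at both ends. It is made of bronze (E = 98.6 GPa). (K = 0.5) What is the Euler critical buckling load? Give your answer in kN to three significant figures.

I = πd⁴/64 = π×79.9⁴/64 = 2.001×10^6 mm⁴
I = 2.001×10^6 mm⁴ = 2.001×10^-6 m⁴
Effective length L_e = K·L = 0.5 × 7.95 = 3.975 m
P_cr = π²EI / L_e² = π² × 98.6×10⁹ × 2.001×10^-6 / 3.975² = 1.232×10^5 N

P_cr ≈ 123 kN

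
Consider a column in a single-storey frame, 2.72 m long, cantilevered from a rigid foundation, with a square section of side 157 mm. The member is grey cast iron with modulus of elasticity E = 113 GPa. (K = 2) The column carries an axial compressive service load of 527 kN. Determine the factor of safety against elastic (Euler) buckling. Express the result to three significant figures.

I = a⁴/12 = 157⁴/12 = 5.063×10^7 mm⁴
I = 5.063×10^7 mm⁴ = 5.063×10^-5 m⁴
Effective length L_e = K·L = 2 × 2.72 = 5.440 m
P_cr = π²EI / L_e² = π² × 113×10⁹ × 5.063×10^-5 / 5.440² = 1.908×10^6 N
Factor of safety n = P_cr / P = 1908.1 / 527 = 3.62

n ≈ 3.62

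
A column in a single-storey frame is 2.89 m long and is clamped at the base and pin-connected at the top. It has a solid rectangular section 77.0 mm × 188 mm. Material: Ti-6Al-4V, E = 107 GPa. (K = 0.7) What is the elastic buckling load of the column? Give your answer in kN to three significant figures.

P_cr ≈ 1850 kN

Buckling occurs about the weak axis: I_min = h·b³/12 with b = 77.0 mm (the shorter side).
I_min = 188×77.0³/12 = 7.152×10^6 mm⁴
I = 7.152×10^6 mm⁴ = 7.152×10^-6 m⁴
Effective length L_e = K·L = 0.7 × 2.89 = 2.023 m
P_cr = π²EI / L_e² = π² × 107×10⁹ × 7.152×10^-6 / 2.023² = 1.846×10^6 N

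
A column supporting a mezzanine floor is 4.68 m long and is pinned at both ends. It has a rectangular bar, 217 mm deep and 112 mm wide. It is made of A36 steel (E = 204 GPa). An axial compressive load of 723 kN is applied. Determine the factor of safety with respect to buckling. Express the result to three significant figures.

n ≈ 3.23

Buckling occurs about the weak axis: I_min = h·b³/12 with b = 112 mm (the shorter side).
I_min = 217×112³/12 = 2.541×10^7 mm⁴
I = 2.541×10^7 mm⁴ = 2.541×10^-5 m⁴
Effective length L_e = K·L = 1 × 4.68 = 4.680 m
P_cr = π²EI / L_e² = π² × 204×10⁹ × 2.541×10^-5 / 4.680² = 2.335×10^6 N
Factor of safety n = P_cr / P = 2335.5 / 723 = 3.23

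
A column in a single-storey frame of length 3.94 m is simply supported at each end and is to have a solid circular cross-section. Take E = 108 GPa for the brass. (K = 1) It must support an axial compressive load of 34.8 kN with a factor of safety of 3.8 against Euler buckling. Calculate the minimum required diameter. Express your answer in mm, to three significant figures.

Required P_cr = n·P = 3.8 × 34.8 = 132.2 kN
L_e = K·L = 1 × 3.94 = 3.940 m
Required I = P_cr·L_e²/(π²E) = 1.322×10^5 × 3.940² / (π² × 1.08×10^11) = 1.926×10^-6 m⁴
I_req = 1.926×10^6 mm⁴
Solid circle: I = πd⁴/64  ⇒  d = (64I/π)^(1/4) = (64×1.926×10^6/π)^(1/4) = 79.1 mm

d ≈ 79.1 mm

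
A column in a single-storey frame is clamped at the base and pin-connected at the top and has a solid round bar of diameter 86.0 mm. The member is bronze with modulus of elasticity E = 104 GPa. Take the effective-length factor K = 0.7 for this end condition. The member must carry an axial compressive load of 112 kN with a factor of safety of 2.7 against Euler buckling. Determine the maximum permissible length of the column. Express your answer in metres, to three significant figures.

L_max ≈ 4.31 m

I = πd⁴/64 = π×86.0⁴/64 = 2.685×10^6 mm⁴
I = 2.685×10^-6 m⁴
Required critical load P_cr = n·P = 2.7 × 112 = 302.4 kN = 3.024×10^5 N
From P_cr = π²EI/(K·L)²:  L = (1/K)·√(π²EI/P_cr) = (1/0.7)·√(π²×1.04×10^11×2.685×10^-6/3.024×10^5)
L = 4.31 m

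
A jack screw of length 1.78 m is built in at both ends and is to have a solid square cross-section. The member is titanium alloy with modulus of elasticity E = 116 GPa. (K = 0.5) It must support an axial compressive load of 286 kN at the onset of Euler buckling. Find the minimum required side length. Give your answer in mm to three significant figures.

L_e = K·L = 0.5 × 1.78 = 0.8900 m
Required I = P_cr·L_e²/(π²E) = 2.860×10^5 × 0.8900² / (π² × 1.16×10^11) = 1.979×10^-7 m⁴
I_req = 1.979×10^5 mm⁴
Solid square: I = a⁴/12  ⇒  a = (12I)^(1/4) = (12×1.979×10^5)^(1/4) = 39.3 mm

a ≈ 39.3 mm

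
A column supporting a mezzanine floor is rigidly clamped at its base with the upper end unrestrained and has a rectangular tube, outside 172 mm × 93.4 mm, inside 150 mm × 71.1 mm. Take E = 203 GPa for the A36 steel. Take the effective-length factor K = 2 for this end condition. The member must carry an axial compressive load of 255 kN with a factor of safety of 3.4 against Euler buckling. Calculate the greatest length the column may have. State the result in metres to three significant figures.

Weak-axis I_min = (h_o·b_o³ − h_i·b_i³)/12 with b_o = 93.4, b_i = 71.10 mm (shorter outer/inner sides).
I_min = (172×93.4³ − 150.0×71.10³)/12 = 7.186×10^6 mm⁴
I = 7.186×10^-6 m⁴
Required critical load P_cr = n·P = 3.4 × 255 = 867.0 kN = 8.670×10^5 N
From P_cr = π²EI/(K·L)²:  L = (1/K)·√(π²EI/P_cr) = (1/2)·√(π²×2.03×10^11×7.186×10^-6/8.670×10^5)
L = 2.04 m

L_max ≈ 2.04 m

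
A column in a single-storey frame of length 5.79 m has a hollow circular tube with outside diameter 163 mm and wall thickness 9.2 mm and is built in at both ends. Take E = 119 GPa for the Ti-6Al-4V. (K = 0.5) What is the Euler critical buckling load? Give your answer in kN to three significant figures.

P_cr ≈ 1850 kN

Inner diameter d_i = 163 − 2×9.2 = 144.6 mm
I = π(d_o⁴ − d_i⁴)/64 = π(163⁴ − 144.6⁴)/64 = 1.319×10^7 mm⁴
I = 1.319×10^7 mm⁴ = 1.319×10^-5 m⁴
Effective length L_e = K·L = 0.5 × 5.79 = 2.895 m
P_cr = π²EI / L_e² = π² × 119×10⁹ × 1.319×10^-5 / 2.895² = 1.848×10^6 N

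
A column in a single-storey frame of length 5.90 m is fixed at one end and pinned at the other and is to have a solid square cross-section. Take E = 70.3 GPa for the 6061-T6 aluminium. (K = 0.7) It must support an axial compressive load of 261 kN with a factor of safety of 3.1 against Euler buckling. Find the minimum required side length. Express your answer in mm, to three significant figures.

a ≈ 124 mm

Required P_cr = n·P = 3.1 × 261 = 809.1 kN
L_e = K·L = 0.7 × 5.90 = 4.130 m
Required I = P_cr·L_e²/(π²E) = 8.091×10^5 × 4.130² / (π² × 7.03×10^10) = 1.989×10^-5 m⁴
I_req = 1.989×10^7 mm⁴
Solid square: I = a⁴/12  ⇒  a = (12I)^(1/4) = (12×1.989×10^7)^(1/4) = 124 mm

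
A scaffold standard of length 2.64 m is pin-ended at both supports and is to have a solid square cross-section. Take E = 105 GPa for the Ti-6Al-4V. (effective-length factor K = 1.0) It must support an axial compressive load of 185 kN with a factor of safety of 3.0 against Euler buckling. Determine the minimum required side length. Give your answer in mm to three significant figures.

Required P_cr = n·P = 3.0 × 185 = 555.0 kN
L_e = K·L = 1 × 2.64 = 2.640 m
Required I = P_cr·L_e²/(π²E) = 5.550×10^5 × 2.640² / (π² × 1.05×10^11) = 3.733×10^-6 m⁴
I_req = 3.733×10^6 mm⁴
Solid square: I = a⁴/12  ⇒  a = (12I)^(1/4) = (12×3.733×10^6)^(1/4) = 81.8 mm

a ≈ 81.8 mm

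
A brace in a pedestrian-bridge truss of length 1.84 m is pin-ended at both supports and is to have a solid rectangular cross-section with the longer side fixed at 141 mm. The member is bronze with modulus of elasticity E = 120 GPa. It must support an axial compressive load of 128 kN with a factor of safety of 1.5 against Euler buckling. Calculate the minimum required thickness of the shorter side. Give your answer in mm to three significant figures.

Required P_cr = n·P = 1.5 × 128 = 192.0 kN
L_e = K·L = 1 × 1.84 = 1.840 m
Required I = P_cr·L_e²/(π²E) = 1.920×10^5 × 1.840² / (π² × 1.20×10^11) = 5.489×10^-7 m⁴
I_req = 5.489×10^5 mm⁴
Rectangle, weak axis: I_min = h·b³/12 with h = 141 mm fixed  ⇒  b = (12I/h)^(1/3) = 36.0 mm

b ≈ 36.0 mm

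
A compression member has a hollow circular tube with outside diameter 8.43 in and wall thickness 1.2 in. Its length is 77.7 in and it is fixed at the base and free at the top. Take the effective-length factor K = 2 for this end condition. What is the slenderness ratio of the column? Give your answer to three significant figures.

Inner diameter d_i = 8.43 − 2×1.2 = 6.030 in
I = π(d_o⁴ − d_i⁴)/64 = π(8.43⁴ − 6.030⁴)/64 = 183.0 in⁴
A = 27.26 in²;  r_min = √(I/A) = √(183.0/27.26) = 2.591 in
L_e = K·L = 2 × 77.7 = 155.4 in
λ = L_e / r_min = 155.40 / 2.591 = 60.0

λ ≈ 60.0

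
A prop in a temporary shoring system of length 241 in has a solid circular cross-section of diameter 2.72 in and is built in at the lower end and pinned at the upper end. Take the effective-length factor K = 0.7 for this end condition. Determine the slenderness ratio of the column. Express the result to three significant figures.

I = πd⁴/64 = π×2.72⁴/64 = 2.687 in⁴
A = 5.811 in²;  r_min = √(I/A) = √(2.687/5.811) = 0.6800 in
L_e = K·L = 0.7 × 241 = 168.7 in
λ = L_e / r_min = 168.70 / 0.6800 = 248

λ ≈ 248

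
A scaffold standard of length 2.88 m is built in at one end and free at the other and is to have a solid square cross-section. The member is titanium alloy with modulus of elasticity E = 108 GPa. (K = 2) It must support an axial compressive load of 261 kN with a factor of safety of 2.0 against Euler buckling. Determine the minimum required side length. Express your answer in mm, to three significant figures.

Required P_cr = n·P = 2.0 × 261 = 522.0 kN
L_e = K·L = 2 × 2.88 = 5.760 m
Required I = P_cr·L_e²/(π²E) = 5.220×10^5 × 5.760² / (π² × 1.08×10^11) = 1.625×10^-5 m⁴
I_req = 1.625×10^7 mm⁴
Solid square: I = a⁴/12  ⇒  a = (12I)^(1/4) = (12×1.625×10^7)^(1/4) = 118 mm

a ≈ 118 mm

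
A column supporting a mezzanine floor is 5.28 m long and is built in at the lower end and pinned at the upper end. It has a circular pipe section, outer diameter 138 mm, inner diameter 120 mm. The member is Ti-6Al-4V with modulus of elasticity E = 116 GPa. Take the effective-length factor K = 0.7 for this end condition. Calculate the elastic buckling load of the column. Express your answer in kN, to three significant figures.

d_o = 138 mm, d_i = 120 mm
I = π(d_o⁴ − d_i⁴)/64 = π(138⁴ − 120.0⁴)/64 = 7.624×10^6 mm⁴
I = 7.624×10^6 mm⁴ = 7.624×10^-6 m⁴
Effective length L_e = K·L = 0.7 × 5.28 = 3.696 m
P_cr = π²EI / L_e² = π² × 116×10⁹ × 7.624×10^-6 / 3.696² = 6.390×10^5 N

P_cr ≈ 639 kN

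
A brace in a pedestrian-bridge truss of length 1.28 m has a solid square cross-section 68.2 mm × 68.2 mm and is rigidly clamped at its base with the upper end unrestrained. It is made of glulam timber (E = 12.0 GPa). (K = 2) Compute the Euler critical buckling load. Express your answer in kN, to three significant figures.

P_cr ≈ 32.6 kN

I = a⁴/12 = 68.2⁴/12 = 1.803×10^6 mm⁴
I = 1.803×10^6 mm⁴ = 1.803×10^-6 m⁴
Effective length L_e = K·L = 2 × 1.28 = 2.560 m
P_cr = π²EI / L_e² = π² × 12.0×10⁹ × 1.803×10^-6 / 2.560² = 3.258×10^4 N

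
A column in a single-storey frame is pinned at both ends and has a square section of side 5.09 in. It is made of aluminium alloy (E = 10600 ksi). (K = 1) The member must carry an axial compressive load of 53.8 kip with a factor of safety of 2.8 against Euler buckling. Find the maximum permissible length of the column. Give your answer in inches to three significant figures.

L_max ≈ 197 in

I = a⁴/12 = 5.09⁴/12 = 55.94 in⁴
Required critical load P_cr = n·P = 2.8 × 53.8 = 150.6 kip = 1.506×10^5 lb
From P_cr = π²EI/(K·L)²:  L = (1/K)·√(π²EI/P_cr) = (1/1)·√(π²×1.06×10^7×55.94/1.506×10^5)
L = 197 in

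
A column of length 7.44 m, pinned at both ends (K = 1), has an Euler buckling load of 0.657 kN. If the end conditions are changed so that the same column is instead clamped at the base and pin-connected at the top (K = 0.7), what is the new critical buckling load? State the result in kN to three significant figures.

P_cr ≈ 1.34 kN

P_cr ∝ 1/K², so P_cr,new = P_cr,old × (K_old/K_new)² = 0.657 × (1/0.7)²
= 0.657 × 2.041 = 1.34 kN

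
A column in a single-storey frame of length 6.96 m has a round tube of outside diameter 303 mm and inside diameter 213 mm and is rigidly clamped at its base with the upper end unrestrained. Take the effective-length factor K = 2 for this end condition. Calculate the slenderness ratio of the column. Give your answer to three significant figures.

λ ≈ 150

d_o = 303 mm, d_i = 213 mm
I = π(d_o⁴ − d_i⁴)/64 = π(303⁴ − 213.0⁴)/64 = 3.127×10^8 mm⁴
A = 3.647×10^4 mm²;  r_min = √(I/A) = √(3.127×10^8/3.647×10^4) = 92.59 mm
L_e = K·L = 2 × 6.96 m = 13.92 m = 13920 mm
λ = L_e / r_min = 13920 / 92.59 = 150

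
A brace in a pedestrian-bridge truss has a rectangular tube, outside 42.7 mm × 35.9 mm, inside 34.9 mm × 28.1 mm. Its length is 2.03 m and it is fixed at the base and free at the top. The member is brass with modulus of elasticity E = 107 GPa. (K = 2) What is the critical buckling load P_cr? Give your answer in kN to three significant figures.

Weak-axis I_min = (h_o·b_o³ − h_i·b_i³)/12 with b_o = 35.9, b_i = 28.10 mm (shorter outer/inner sides).
I_min = (42.7×35.9³ − 34.90×28.10³)/12 = 1.001×10^5 mm⁴
I = 1.001×10^5 mm⁴ = 1.001×10^-7 m⁴
Effective length L_e = K·L = 2 × 2.03 = 4.060 m
P_cr = π²EI / L_e² = π² × 107×10⁹ × 1.001×10^-7 / 4.060² = 6.414×10^3 N

P_cr ≈ 6.41 kN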